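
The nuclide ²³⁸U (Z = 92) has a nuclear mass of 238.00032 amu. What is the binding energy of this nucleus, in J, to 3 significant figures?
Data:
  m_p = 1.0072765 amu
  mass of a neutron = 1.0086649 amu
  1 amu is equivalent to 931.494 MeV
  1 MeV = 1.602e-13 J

2.89e-10 J

Σm = 92·m_p + 146·m_n = 92.6694380 + 147.2650754 = 239.9345134 amu
Δm = 239.9345134 − 238.00032 = 1.9341934 amu
E_B = 1.9341934 × 931.494 = 1801.69 MeV
In joules: 1801.69 MeV × 1.602e-13 J/MeV = 2.8863e-10 J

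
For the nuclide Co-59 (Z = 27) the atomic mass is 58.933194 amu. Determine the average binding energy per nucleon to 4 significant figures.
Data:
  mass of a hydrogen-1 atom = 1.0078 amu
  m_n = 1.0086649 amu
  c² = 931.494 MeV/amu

8.757 MeV/nucleon

The nucleus contains 27 protons and 59 − 27 = 32 neutrons.
Mass of separated nucleons = 27(1.0078) + 32(1.0086649) = 27.2106 + 32.2772768 = 59.4878768 amu
Mass defect Δm = 59.4878768 − 58.933194 = 0.5546828 amu
Binding energy = Δm·c² = 0.5546828 × 931.494 MeV/amu = 516.684 MeV
Dividing by A = 59 gives 8.757 MeV per nucleon.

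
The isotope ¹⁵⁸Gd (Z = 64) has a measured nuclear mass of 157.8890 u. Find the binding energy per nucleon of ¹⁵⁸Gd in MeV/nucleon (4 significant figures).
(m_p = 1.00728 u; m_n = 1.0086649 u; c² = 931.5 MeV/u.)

Total constituent mass: 64 × 1.00728 + 94 × 1.0086649 = 159.2804206 u
Mass defect Δm = 159.2804206 − 157.8890 = 1.3914206 u
Binding energy = Δm·c² = 1.3914206 × 931.5 MeV/u = 1296.11 MeV
BE/A = 1296.11 MeV / 158 = 8.203 MeV/nucleon

8.203 MeV/nucleon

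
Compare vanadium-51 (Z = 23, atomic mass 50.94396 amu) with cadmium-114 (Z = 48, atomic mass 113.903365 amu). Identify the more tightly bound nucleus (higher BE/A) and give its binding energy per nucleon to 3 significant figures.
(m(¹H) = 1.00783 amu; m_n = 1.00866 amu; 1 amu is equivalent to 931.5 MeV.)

vanadium-51: Σm = 23(1.00783) + 28(1.00866) = 51.42257 amu; Δm = 0.47861 amu; E_B = 445.83 MeV; E_B/A = 8.742 MeV
cadmium-114: Σm = 48(1.00783) + 66(1.00866) = 114.94740 amu; Δm = 1.044035 amu; E_B = 972.52 MeV; E_B/A = 8.531 MeV
vanadium-51 has the higher binding energy per nucleon, so it is the more tightly bound nucleus.

vanadium-51; 8.74 MeV/nucleon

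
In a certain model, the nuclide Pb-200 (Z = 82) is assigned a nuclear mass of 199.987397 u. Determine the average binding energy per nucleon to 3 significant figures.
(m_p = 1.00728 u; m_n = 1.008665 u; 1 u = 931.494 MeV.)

7.60 MeV/nucleon

Z = 82, so N = A − Z = 200 − 82 = 118.
Σm = 82·m_p + 118·m_n = 82.59696 + 119.022470 = 201.619430 u
Δm = 201.619430 − 199.987397 = 1.632033 u
Converting to energy: 1.632033 u × 931.494 MeV/u = 1520.23 MeV
Dividing by A = 200 gives 7.601 MeV per nucleon.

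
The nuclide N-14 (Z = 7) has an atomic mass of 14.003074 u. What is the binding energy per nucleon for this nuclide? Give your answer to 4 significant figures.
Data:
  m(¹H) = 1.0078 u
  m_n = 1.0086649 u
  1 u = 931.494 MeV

7.464 MeV/nucleon

Total constituent mass: 7 × 1.0078 + 7 × 1.0086649 = 14.1152543 u
The mass defect is 14.1152543 − 14.003074 = 0.1121803 u.
E_B = 0.1121803 × 931.494 = 104.495 MeV
BE/A = 104.495 MeV / 14 = 7.464 MeV/nucleon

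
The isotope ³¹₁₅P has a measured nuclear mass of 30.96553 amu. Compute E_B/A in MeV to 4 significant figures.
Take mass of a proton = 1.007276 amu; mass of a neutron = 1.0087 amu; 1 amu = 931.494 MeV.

Z = 15, so N = A − Z = 31 − 15 = 16.
Σm = 15·m_p + 16·m_n = 15.109140 + 16.1392 = 31.248340 amu
Mass defect Δm = 31.248340 − 30.96553 = 0.282810 amu
Converting to energy: 0.282810 amu × 931.494 MeV/amu = 263.436 MeV
Dividing by A = 31 gives 8.498 MeV per nucleon.

8.498 MeV/nucleon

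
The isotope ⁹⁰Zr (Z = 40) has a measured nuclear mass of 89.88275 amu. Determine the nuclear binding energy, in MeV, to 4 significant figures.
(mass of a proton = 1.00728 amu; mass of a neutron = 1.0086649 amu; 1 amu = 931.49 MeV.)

784.0 MeV

Σm = 40·m_p + 50·m_n = 40.29120 + 50.4332450 = 90.7244450 amu
Mass defect Δm = 90.7244450 − 89.88275 = 0.8416950 amu
Binding energy = Δm·c² = 0.8416950 × 931.49 MeV/amu = 784.030 MeV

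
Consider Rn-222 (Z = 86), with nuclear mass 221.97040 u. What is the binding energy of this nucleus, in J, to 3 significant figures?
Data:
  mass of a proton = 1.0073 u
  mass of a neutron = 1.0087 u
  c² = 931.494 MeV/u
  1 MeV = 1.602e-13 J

Mass of separated nucleons = 86(1.0073) + 136(1.0087) = 86.6278 + 137.1832 = 223.8110 u
Mass defect Δm = 223.8110 − 221.97040 = 1.84060 u
Converting to energy: 1.84060 u × 931.494 MeV/u = 1714.51 MeV
In joules: 1714.51 MeV × 1.602e-13 J/MeV = 2.7466e-10 J

2.75e-10 J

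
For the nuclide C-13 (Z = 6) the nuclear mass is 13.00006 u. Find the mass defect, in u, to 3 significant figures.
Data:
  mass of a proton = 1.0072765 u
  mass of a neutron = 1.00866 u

Mass of separated nucleons = 6(1.0072765) + 7(1.00866) = 6.0436590 + 7.06062 = 13.1042790 u
Δm = 13.1042790 − 13.00006 = 0.1042190 u

0.104 u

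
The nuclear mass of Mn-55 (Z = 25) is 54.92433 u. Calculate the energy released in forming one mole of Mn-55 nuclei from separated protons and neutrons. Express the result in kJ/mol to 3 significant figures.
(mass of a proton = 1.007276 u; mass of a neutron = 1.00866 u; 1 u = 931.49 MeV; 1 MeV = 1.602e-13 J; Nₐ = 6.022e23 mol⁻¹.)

4.65e+10 kJ/mol

Mass of separated nucleons = 25(1.007276) + 30(1.00866) = 25.181900 + 30.25980 = 55.441700 u
Δm = 55.441700 − 54.92433 = 0.517370 u
E_B = 0.517370 × 931.49 = 481.925 MeV
Per nucleus in joules: 481.925 MeV × 1.602e-13 J/MeV = 7.7204e-11 J
Per mole: 7.7204e-11 J × 6.022e23 mol⁻¹ = 4.6492e+13 J/mol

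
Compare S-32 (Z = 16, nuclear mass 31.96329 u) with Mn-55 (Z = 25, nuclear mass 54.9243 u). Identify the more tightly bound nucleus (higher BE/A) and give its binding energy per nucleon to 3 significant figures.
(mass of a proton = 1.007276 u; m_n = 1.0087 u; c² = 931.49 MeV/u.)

S-32: Σm = 16(1.007276) + 16(1.0087) = 32.255616 u; Δm = 0.292326 u; E_B = 272.30 MeV; E_B/A = 8.509 MeV
Mn-55: Σm = 25(1.007276) + 30(1.0087) = 55.442900 u; Δm = 0.518600 u; E_B = 483.07 MeV; E_B/A = 8.783 MeV
Mn-55 has the higher binding energy per nucleon, so it is the more tightly bound nucleus.

Mn-55; 8.78 MeV/nucleon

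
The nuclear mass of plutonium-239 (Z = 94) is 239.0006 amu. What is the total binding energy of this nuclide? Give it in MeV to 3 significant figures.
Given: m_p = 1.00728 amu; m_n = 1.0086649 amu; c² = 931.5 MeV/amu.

1810 MeV

Total constituent mass: 94 × 1.00728 + 145 × 1.0086649 = 240.9407305 amu
Mass defect Δm = 240.9407305 − 239.0006 = 1.9401305 amu
E_B = 1.9401305 × 931.5 = 1807.23 MeV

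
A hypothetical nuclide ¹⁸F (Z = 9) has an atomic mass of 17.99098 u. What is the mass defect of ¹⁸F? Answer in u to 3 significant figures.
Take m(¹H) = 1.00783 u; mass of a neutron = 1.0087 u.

0.158 u

Mass of separated nucleons = 9(1.00783) + 9(1.0087) = 9.07047 + 9.0783 = 18.14877 u
The mass defect is 18.14877 − 17.99098 = 0.15779 u.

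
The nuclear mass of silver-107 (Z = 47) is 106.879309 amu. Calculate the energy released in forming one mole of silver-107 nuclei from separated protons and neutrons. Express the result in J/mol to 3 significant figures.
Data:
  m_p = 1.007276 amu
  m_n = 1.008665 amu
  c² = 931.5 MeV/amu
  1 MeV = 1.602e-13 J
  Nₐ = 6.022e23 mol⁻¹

8.83e+13 J/mol

With 47 protons and 60 neutrons (A = 107):
Total constituent mass: 47 × 1.007276 + 60 × 1.008665 = 107.861872 amu
The mass defect is 107.861872 − 106.879309 = 0.982563 amu.
Binding energy = Δm·c² = 0.982563 × 931.5 MeV/amu = 915.257 MeV
Per nucleus in joules: 915.257 MeV × 1.602e-13 J/MeV = 1.4662e-10 J
Per mole: 1.4662e-10 J × 6.022e23 mol⁻¹ = 8.8295e+13 J/mol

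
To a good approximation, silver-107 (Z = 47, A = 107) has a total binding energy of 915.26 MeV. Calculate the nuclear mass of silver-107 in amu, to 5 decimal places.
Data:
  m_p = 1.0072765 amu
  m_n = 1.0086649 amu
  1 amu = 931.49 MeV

Mass defect = 915.26 MeV / (931.49 MeV/amu) = 0.9825763 amu
Constituent mass = 47(1.0072765) + 60(1.0086649) = 107.8618895 amu
Nuclear mass = 107.8618895 − 0.9825763 = 106.8793132 amu ≈ 106.87931 amu (to 5 decimal places)

106.87931 amu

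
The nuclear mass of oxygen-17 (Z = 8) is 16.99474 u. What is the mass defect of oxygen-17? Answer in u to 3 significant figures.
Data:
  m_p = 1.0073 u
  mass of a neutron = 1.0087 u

0.142 u

Total constituent mass: 8 × 1.0073 + 9 × 1.0087 = 17.1367 u
The mass defect is 17.1367 − 16.99474 = 0.14196 u.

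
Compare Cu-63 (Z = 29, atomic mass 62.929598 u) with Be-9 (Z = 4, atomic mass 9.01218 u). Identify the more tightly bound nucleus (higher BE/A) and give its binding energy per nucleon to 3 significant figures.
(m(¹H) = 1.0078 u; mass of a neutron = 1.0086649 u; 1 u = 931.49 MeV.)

Cu-63; 8.74 MeV/nucleon

Cu-63: Σm = 29(1.0078) + 34(1.0086649) = 63.5208066 u; Δm = 0.5912086 u; E_B = 550.70 MeV; E_B/A = 8.741 MeV
Be-9: Σm = 4(1.0078) + 5(1.0086649) = 9.0745245 u; Δm = 0.0623445 u; E_B = 58.073 MeV; E_B/A = 6.453 MeV
Cu-63 has the higher binding energy per nucleon, so it is the more tightly bound nucleus.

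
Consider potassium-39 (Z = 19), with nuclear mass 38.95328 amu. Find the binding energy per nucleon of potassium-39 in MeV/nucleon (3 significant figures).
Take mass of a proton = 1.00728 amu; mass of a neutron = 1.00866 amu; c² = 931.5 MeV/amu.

Mass of separated nucleons = 19(1.00728) + 20(1.00866) = 19.13832 + 20.17320 = 39.31152 amu
Δm = 39.31152 − 38.95328 = 0.35824 amu
Binding energy = Δm·c² = 0.35824 × 931.5 MeV/amu = 333.701 MeV
Dividing by A = 39 gives 8.556 MeV per nucleon.

8.56 MeV/nucleon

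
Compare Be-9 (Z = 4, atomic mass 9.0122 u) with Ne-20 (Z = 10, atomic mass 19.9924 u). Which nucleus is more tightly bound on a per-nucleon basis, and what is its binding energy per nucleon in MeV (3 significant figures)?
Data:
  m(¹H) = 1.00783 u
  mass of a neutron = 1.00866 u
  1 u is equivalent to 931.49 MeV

Be-9: Σm = 4(1.00783) + 5(1.00866) = 9.07462 u; Δm = 0.06242 u; E_B = 58.144 MeV; E_B/A = 6.460 MeV
Ne-20: Σm = 10(1.00783) + 10(1.00866) = 20.16490 u; Δm = 0.17250 u; E_B = 160.68 MeV; E_B/A = 8.034 MeV
Ne-20 has the higher binding energy per nucleon, so it is the more tightly bound nucleus.

Ne-20; 8.03 MeV/nucleon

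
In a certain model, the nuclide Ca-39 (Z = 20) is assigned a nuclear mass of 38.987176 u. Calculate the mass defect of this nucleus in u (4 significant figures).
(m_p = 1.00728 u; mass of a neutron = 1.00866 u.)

0.3230 u

Z = 20, so N = A − Z = 39 − 20 = 19.
Σm = 20·m_p + 19·m_n = 20.14560 + 19.16454 = 39.31014 u
Δm = 39.31014 − 38.987176 = 0.322964 u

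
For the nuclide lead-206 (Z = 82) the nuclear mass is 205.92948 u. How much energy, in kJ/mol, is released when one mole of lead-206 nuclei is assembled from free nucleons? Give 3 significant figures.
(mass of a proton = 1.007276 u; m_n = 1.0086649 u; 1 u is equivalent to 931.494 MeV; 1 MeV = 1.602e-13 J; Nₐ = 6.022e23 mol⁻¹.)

1.57e+11 kJ/mol

Z = 82, so N = A − Z = 206 − 82 = 124.
Mass of separated nucleons = 82(1.007276) + 124(1.0086649) = 82.596632 + 125.0744476 = 207.6710796 u
Δm = 207.6710796 − 205.92948 = 1.7415996 u
E_B = 1.7415996 × 931.494 = 1622.29 MeV
Per nucleus in joules: 1622.29 MeV × 1.602e-13 J/MeV = 2.5989e-10 J
Per mole: 2.5989e-10 J × 6.022e23 mol⁻¹ = 1.5651e+14 J/mol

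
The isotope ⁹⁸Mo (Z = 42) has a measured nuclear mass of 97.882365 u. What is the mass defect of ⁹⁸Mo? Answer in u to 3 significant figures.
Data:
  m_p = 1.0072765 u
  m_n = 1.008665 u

0.908 u

Σm = 42·m_p + 56·m_n = 42.3056130 + 56.485240 = 98.7908530 u
The mass defect is 98.7908530 − 97.882365 = 0.9084880 u.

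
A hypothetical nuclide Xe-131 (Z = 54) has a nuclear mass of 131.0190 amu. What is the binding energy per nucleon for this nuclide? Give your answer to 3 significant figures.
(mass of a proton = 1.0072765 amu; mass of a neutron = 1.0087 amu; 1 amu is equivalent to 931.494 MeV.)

7.42 MeV/nucleon

Z = 54, so N = A − Z = 131 − 54 = 77.
Total constituent mass: 54 × 1.0072765 + 77 × 1.0087 = 132.0628310 amu
Mass defect Δm = 132.0628310 − 131.0190 = 1.0438310 amu
Binding energy = Δm·c² = 1.0438310 × 931.494 MeV/amu = 972.322 MeV
BE/A = 972.322 MeV / 131 = 7.422 MeV/nucleon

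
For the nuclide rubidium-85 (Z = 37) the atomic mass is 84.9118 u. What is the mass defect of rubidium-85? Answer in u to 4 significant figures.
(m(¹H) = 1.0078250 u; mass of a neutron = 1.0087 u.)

The nucleus contains 37 protons and 85 − 37 = 48 neutrons.
Total constituent mass: 37 × 1.0078250 + 48 × 1.0087 = 85.7071250 u
Δm = 85.7071250 − 84.9118 = 0.7953250 u

0.7953 u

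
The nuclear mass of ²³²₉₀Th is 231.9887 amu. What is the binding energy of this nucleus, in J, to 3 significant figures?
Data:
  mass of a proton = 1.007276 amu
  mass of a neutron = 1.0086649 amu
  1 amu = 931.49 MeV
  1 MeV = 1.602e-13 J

2.83e-10 J

Total constituent mass: 90 × 1.007276 + 142 × 1.0086649 = 233.8852558 amu
Mass defect Δm = 233.8852558 − 231.9887 = 1.8965558 amu
E_B = 1.8965558 × 931.49 = 1766.62 MeV
In joules: 1766.62 MeV × 1.602e-13 J/MeV = 2.8301e-10 J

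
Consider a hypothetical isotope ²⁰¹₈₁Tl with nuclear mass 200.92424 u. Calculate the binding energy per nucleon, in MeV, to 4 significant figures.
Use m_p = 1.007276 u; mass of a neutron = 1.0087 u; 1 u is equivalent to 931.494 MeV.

7.921 MeV/nucleon

With 81 protons and 120 neutrons (A = 201):
Mass of separated nucleons = 81(1.007276) + 120(1.0087) = 81.589356 + 121.0440 = 202.633356 u
Mass defect Δm = 202.633356 − 200.92424 = 1.709116 u
Binding energy = Δm·c² = 1.709116 × 931.494 MeV/u = 1592.03 MeV
BE/A = 1592.03 MeV / 201 = 7.921 MeV/nucleon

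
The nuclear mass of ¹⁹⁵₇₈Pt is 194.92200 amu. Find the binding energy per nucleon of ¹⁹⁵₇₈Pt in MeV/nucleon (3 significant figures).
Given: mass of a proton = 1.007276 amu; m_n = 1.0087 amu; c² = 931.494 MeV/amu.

7.95 MeV/nucleon

Total constituent mass: 78 × 1.007276 + 117 × 1.0087 = 196.585428 amu
The mass defect is 196.585428 − 194.92200 = 1.663428 amu.
Binding energy = Δm·c² = 1.663428 × 931.494 MeV/amu = 1549.47 MeV
Per nucleon: 1549.47 / 195 = 7.946 MeV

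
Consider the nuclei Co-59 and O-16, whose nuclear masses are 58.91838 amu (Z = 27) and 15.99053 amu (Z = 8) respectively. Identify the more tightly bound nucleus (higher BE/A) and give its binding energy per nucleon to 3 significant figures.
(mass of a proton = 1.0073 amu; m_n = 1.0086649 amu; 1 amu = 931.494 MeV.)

Co-59: Σm = 27(1.0073) + 32(1.0086649) = 59.4743768 amu; Δm = 0.5559968 amu; E_B = 517.91 MeV; E_B/A = 8.778 MeV
O-16: Σm = 8(1.0073) + 8(1.0086649) = 16.1277192 amu; Δm = 0.1371892 amu; E_B = 127.79 MeV; E_B/A = 7.987 MeV
Co-59 has the higher binding energy per nucleon, so it is the more tightly bound nucleus.

Co-59; 8.78 MeV/nucleon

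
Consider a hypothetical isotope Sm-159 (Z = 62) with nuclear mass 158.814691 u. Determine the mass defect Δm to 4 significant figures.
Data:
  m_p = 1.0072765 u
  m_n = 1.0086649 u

With 62 protons and 97 neutrons (A = 159):
Mass of separated nucleons = 62(1.0072765) + 97(1.0086649) = 62.4511430 + 97.8404953 = 160.2916383 u
Mass defect Δm = 160.2916383 − 158.814691 = 1.4769473 u

1.477 u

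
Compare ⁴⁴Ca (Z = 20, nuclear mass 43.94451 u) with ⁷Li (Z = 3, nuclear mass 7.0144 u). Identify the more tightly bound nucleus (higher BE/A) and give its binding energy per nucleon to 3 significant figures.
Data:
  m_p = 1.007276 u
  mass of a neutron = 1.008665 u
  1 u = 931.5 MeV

⁴⁴Ca; 8.66 MeV/nucleon

⁴⁴Ca: Σm = 20(1.007276) + 24(1.008665) = 44.353480 u; Δm = 0.408970 u; E_B = 380.96 MeV; E_B/A = 8.658 MeV
⁷Li: Σm = 3(1.007276) + 4(1.008665) = 7.056488 u; Δm = 0.042088 u; E_B = 39.205 MeV; E_B/A = 5.601 MeV
⁴⁴Ca has the higher binding energy per nucleon, so it is the more tightly bound nucleus.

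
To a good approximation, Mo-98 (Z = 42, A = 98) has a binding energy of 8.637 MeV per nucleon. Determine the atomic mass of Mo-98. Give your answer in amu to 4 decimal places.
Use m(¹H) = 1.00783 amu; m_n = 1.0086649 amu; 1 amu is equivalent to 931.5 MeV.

97.9054 amu

Total binding energy = 98 × 8.637 = 846.426 MeV
Mass defect = 846.426 MeV / (931.5 MeV/amu) = 0.908670 amu
Constituent mass = 42(1.00783) + 56(1.0086649) = 98.8140944 amu
Atomic mass = 98.8140944 − 0.908670 = 97.9054244 amu ≈ 97.9054 amu (to 4 decimal places)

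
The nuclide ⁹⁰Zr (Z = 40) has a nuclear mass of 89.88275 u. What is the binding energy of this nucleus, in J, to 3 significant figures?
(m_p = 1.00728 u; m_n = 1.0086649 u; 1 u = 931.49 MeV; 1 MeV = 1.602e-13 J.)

Z = 40, so N = A − Z = 90 − 40 = 50.
Total constituent mass: 40 × 1.00728 + 50 × 1.0086649 = 90.7244450 u
Mass defect Δm = 90.7244450 − 89.88275 = 0.8416950 u
Converting to energy: 0.8416950 u × 931.49 MeV/u = 784.030 MeV
In joules: 784.030 MeV × 1.602e-13 J/MeV = 1.2560e-10 J

1.26e-10 J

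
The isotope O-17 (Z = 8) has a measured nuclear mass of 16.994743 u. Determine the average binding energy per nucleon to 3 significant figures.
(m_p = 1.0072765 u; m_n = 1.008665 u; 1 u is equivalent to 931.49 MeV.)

7.75 MeV/nucleon

The nucleus contains 8 protons and 17 − 8 = 9 neutrons.
Mass of separated nucleons = 8(1.0072765) + 9(1.008665) = 8.0582120 + 9.077985 = 17.1361970 u
Δm = 17.1361970 − 16.994743 = 0.1414540 u
E_B = 0.1414540 × 931.49 = 131.763 MeV
BE/A = 131.763 MeV / 17 = 7.751 MeV/nucleon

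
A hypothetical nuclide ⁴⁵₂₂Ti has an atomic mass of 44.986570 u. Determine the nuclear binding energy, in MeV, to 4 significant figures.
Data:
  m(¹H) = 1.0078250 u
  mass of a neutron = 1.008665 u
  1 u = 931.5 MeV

Z = 22, so N = A − Z = 45 − 22 = 23.
Total constituent mass: 22 × 1.0078250 + 23 × 1.008665 = 45.3714450 u
Mass defect Δm = 45.3714450 − 44.986570 = 0.3848750 u
Converting to energy: 0.3848750 u × 931.5 MeV/u = 358.511 MeV

358.5 MeV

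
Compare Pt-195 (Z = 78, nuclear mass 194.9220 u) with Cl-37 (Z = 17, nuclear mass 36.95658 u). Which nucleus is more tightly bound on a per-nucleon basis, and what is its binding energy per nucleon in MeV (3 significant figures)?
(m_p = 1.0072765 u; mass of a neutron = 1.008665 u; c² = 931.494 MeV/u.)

Cl-37; 8.57 MeV/nucleon

Pt-195: Σm = 78(1.0072765) + 117(1.008665) = 196.5813720 u; Δm = 1.6593720 u; E_B = 1545.7 MeV; E_B/A = 7.927 MeV
Cl-37: Σm = 17(1.0072765) + 20(1.008665) = 37.2970005 u; Δm = 0.3404205 u; E_B = 317.10 MeV; E_B/A = 8.570 MeV
Cl-37 has the higher binding energy per nucleon, so it is the more tightly bound nucleus.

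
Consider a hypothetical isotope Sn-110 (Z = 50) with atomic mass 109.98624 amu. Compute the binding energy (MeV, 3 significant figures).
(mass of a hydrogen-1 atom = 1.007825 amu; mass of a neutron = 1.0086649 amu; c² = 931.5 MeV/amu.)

862 MeV

Z = 50, so N = A − Z = 110 − 50 = 60.
Mass of separated nucleons = 50(1.007825) + 60(1.0086649) = 50.391250 + 60.5198940 = 110.9111440 amu
The mass defect is 110.9111440 − 109.98624 = 0.9249040 amu.
Binding energy = Δm·c² = 0.9249040 × 931.5 MeV/amu = 861.548 MeV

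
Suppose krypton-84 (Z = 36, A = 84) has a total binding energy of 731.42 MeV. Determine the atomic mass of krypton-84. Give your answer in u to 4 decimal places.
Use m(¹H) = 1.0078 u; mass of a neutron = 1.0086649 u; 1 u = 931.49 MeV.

83.9115 u

Mass defect = 731.42 MeV / (931.49 MeV/u) = 0.785215 u
Constituent mass = 36(1.0078) + 48(1.0086649) = 84.6967152 u
Atomic mass = 84.6967152 − 0.785215 = 83.9115002 u ≈ 83.9115 u (to 4 decimal places)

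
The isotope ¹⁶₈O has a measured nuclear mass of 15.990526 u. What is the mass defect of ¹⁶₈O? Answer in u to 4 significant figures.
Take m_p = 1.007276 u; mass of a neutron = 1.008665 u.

0.1370 u

With 8 protons and 8 neutrons (A = 16):
Σm = 8·m_p + 8·m_n = 8.058208 + 8.069320 = 16.127528 u
Δm = 16.127528 − 15.990526 = 0.137002 u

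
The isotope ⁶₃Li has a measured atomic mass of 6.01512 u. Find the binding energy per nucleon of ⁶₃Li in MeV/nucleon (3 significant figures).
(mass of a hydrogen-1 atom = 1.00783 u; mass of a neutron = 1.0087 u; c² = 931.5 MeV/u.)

Z = 3, so N = A − Z = 6 − 3 = 3.
Σm = 3·m(¹H) + 3·m_n = 3.02349 + 3.0261 = 6.04959 u
Δm = 6.04959 − 6.01512 = 0.03447 u
E_B = 0.03447 × 931.5 = 32.1088 MeV
BE/A = 32.1088 MeV / 6 = 5.351 MeV/nucleon

5.35 MeV/nucleon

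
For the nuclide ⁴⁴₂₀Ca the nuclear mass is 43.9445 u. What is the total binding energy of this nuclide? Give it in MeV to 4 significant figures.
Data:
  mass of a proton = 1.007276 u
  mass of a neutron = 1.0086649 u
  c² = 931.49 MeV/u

381.0 MeV

Z = 20, so N = A − Z = 44 − 20 = 24.
Total constituent mass: 20 × 1.007276 + 24 × 1.0086649 = 44.3534776 u
Δm = 44.3534776 − 43.9445 = 0.4089776 u
Binding energy = Δm·c² = 0.4089776 × 931.49 MeV/u = 380.959 MeV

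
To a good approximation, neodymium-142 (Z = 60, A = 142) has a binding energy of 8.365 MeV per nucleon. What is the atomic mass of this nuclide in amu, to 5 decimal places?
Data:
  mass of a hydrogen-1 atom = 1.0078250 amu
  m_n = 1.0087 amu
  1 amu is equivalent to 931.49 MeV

Total binding energy = 142 × 8.365 = 1187.830 MeV
Mass defect = 1187.830 MeV / (931.49 MeV/amu) = 1.2751935 amu
Constituent mass = 60(1.0078250) + 82(1.0087) = 143.1829000 amu
Atomic mass = 143.1829000 − 1.2751935 = 141.9077065 amu ≈ 141.90771 amu (to 5 decimal places)

141.90771 amu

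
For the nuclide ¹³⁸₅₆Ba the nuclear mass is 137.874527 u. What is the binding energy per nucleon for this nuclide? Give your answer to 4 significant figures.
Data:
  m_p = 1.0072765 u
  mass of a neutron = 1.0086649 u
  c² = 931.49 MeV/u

8.393 MeV/nucleon

The nucleus contains 56 protons and 138 − 56 = 82 neutrons.
Total constituent mass: 56 × 1.0072765 + 82 × 1.0086649 = 139.1180058 u
Mass defect Δm = 139.1180058 − 137.874527 = 1.2434788 u
E_B = 1.2434788 × 931.49 = 1158.29 MeV
Dividing by A = 138 gives 8.393 MeV per nucleon.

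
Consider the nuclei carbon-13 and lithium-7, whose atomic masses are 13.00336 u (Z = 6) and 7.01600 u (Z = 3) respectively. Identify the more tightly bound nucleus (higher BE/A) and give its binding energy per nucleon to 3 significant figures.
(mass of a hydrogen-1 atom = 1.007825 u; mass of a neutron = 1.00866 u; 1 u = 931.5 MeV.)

carbon-13; 7.47 MeV/nucleon

carbon-13: Σm = 6(1.007825) + 7(1.00866) = 13.107570 u; Δm = 0.104210 u; E_B = 97.072 MeV; E_B/A = 7.467 MeV
lithium-7: Σm = 3(1.007825) + 4(1.00866) = 7.058115 u; Δm = 0.042115 u; E_B = 39.230 MeV; E_B/A = 5.604 MeV
carbon-13 has the higher binding energy per nucleon, so it is the more tightly bound nucleus.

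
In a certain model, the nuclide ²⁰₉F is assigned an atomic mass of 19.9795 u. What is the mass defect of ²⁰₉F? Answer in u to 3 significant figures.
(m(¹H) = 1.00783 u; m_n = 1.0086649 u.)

Mass of separated nucleons = 9(1.00783) + 11(1.0086649) = 9.07047 + 11.0953139 = 20.1657839 u
The mass defect is 20.1657839 − 19.9795 = 0.1862839 u.

0.186 u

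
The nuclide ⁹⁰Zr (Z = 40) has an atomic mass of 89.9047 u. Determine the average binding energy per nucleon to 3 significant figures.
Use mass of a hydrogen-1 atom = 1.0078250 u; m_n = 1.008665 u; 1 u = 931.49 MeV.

8.71 MeV/nucleon

With 40 protons and 50 neutrons (A = 90):
Total constituent mass: 40 × 1.0078250 + 50 × 1.008665 = 90.7462500 u
Δm = 90.7462500 − 89.9047 = 0.8415500 u
Binding energy = Δm·c² = 0.8415500 × 931.49 MeV/u = 783.895 MeV
Per nucleon: 783.895 / 90 = 8.710 MeV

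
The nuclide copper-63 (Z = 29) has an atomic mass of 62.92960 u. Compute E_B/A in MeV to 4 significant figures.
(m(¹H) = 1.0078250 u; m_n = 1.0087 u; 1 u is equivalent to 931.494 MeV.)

8.770 MeV/nucleon

Σm = 29·m(¹H) + 34·m_n = 29.2269250 + 34.2958 = 63.5227250 u
The mass defect is 63.5227250 − 62.92960 = 0.5931250 u.
Converting to energy: 0.5931250 u × 931.494 MeV/u = 552.492 MeV
Dividing by A = 63 gives 8.770 MeV per nucleon.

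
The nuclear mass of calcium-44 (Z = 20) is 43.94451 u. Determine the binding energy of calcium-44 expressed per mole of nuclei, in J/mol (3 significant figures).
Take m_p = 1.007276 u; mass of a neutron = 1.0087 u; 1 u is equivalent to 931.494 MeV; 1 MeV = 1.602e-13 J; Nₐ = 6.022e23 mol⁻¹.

3.68e+13 J/mol

With 20 protons and 24 neutrons (A = 44):
Total constituent mass: 20 × 1.007276 + 24 × 1.0087 = 44.354320 u
Δm = 44.354320 − 43.94451 = 0.409810 u
Converting to energy: 0.409810 u × 931.494 MeV/u = 381.736 MeV
Per nucleus in joules: 381.736 MeV × 1.602e-13 J/MeV = 6.1154e-11 J
Per mole: 6.1154e-11 J × 6.022e23 mol⁻¹ = 3.6827e+13 J/mol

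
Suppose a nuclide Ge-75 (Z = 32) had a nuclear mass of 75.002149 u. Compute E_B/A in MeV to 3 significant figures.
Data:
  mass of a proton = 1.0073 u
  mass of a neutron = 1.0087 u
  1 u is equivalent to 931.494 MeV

The nucleus contains 32 protons and 75 − 32 = 43 neutrons.
Mass of separated nucleons = 32(1.0073) + 43(1.0087) = 32.2336 + 43.3741 = 75.6077 u
Δm = 75.6077 − 75.002149 = 0.605551 u
Converting to energy: 0.605551 u × 931.494 MeV/u = 564.067 MeV
Per nucleon: 564.067 / 75 = 7.521 MeV

7.52 MeV/nucleon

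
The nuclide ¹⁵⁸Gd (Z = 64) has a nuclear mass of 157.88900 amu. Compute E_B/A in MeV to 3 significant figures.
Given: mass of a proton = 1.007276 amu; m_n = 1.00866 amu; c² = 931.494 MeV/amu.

8.20 MeV/nucleon

The nucleus contains 64 protons and 158 − 64 = 94 neutrons.
Σm = 64·m_p + 94·m_n = 64.465664 + 94.81404 = 159.279704 amu
The mass defect is 159.279704 − 157.88900 = 1.390704 amu.
Binding energy = Δm·c² = 1.390704 × 931.494 MeV/amu = 1295.43 MeV
Dividing by A = 158 gives 8.199 MeV per nucleon.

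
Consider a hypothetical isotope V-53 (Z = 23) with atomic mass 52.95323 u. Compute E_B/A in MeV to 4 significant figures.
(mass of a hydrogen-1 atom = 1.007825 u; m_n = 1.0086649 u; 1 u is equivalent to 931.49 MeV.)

With 23 protons and 30 neutrons (A = 53):
Total constituent mass: 23 × 1.007825 + 30 × 1.0086649 = 53.4399220 u
Mass defect Δm = 53.4399220 − 52.95323 = 0.4866920 u
E_B = 0.4866920 × 931.49 = 453.349 MeV
BE/A = 453.349 MeV / 53 = 8.554 MeV/nucleon

8.554 MeV/nucleon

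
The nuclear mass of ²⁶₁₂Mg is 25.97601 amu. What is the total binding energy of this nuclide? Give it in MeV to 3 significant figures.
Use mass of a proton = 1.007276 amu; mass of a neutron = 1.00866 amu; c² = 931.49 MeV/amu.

Z = 12, so N = A − Z = 26 − 12 = 14.
Σm = 12·m_p + 14·m_n = 12.087312 + 14.12124 = 26.208552 amu
Mass defect Δm = 26.208552 − 25.97601 = 0.232542 amu
E_B = 0.232542 × 931.49 = 216.611 MeV

217 MeV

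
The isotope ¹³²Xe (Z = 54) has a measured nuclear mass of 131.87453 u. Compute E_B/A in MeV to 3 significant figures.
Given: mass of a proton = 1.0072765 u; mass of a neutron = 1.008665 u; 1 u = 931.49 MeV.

8.43 MeV/nucleon

Total constituent mass: 54 × 1.0072765 + 78 × 1.008665 = 133.0688010 u
The mass defect is 133.0688010 − 131.87453 = 1.1942710 u.
Converting to energy: 1.1942710 u × 931.49 MeV/u = 1112.45 MeV
Per nucleon: 1112.45 / 132 = 8.428 MeV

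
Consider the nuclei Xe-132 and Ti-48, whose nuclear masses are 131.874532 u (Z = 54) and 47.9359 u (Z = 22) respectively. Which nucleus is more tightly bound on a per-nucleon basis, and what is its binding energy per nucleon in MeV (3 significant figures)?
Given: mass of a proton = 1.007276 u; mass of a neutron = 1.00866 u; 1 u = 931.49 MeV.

Ti-48; 8.72 MeV/nucleon

Xe-132: Σm = 54(1.007276) + 78(1.00866) = 133.068384 u; Δm = 1.193852 u; E_B = 1112.06 MeV; E_B/A = 8.4247 MeV
Ti-48: Σm = 22(1.007276) + 26(1.00866) = 48.385232 u; Δm = 0.449332 u; E_B = 418.55 MeV; E_B/A = 8.720 MeV
Ti-48 has the higher binding energy per nucleon, so it is the more tightly bound nucleus.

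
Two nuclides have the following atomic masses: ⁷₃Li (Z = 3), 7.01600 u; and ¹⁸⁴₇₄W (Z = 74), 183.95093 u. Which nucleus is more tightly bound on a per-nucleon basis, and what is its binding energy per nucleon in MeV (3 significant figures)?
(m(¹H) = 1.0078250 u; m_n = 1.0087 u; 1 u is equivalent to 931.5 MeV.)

¹⁸⁴₇₄W; 8.02 MeV/nucleon

⁷₃Li: Σm = 3(1.0078250) + 4(1.0087) = 7.0582750 u; Δm = 0.0422750 u; E_B = 39.379 MeV; E_B/A = 5.626 MeV
¹⁸⁴₇₄W: Σm = 74(1.0078250) + 110(1.0087) = 185.5360500 u; Δm = 1.5851200 u; E_B = 1476.54 MeV; E_B/A = 8.0247 MeV
¹⁸⁴₇₄W has the higher binding energy per nucleon, so it is the more tightly bound nucleus.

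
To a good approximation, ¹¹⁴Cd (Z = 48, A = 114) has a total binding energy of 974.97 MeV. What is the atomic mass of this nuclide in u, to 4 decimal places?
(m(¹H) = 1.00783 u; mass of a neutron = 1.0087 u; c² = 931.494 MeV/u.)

Mass defect = 974.97 MeV / (931.494 MeV/u) = 1.046673 u
Constituent mass = 48(1.00783) + 66(1.0087) = 114.95004 u
Atomic mass = 114.95004 − 1.046673 = 113.903367 u ≈ 113.9034 u (to 4 decimal places)

113.9034 u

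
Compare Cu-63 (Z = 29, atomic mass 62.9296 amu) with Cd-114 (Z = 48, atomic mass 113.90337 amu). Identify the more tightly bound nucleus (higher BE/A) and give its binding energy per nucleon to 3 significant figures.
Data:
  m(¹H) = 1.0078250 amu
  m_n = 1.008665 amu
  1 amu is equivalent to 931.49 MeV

Cu-63: Σm = 29(1.0078250) + 34(1.008665) = 63.5215350 amu; Δm = 0.5919350 amu; E_B = 551.38 MeV; E_B/A = 8.752 MeV
Cd-114: Σm = 48(1.0078250) + 66(1.008665) = 114.9474900 amu; Δm = 1.0441200 amu; E_B = 972.59 MeV; E_B/A = 8.531 MeV
Cu-63 has the higher binding energy per nucleon, so it is the more tightly bound nucleus.

Cu-63; 8.75 MeV/nucleon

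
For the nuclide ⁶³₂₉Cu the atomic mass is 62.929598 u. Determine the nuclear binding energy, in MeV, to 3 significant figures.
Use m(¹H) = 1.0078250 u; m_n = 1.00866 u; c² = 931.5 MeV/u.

551 MeV

Z = 29, so N = A − Z = 63 − 29 = 34.
Σm = 29·m(¹H) + 34·m_n = 29.2269250 + 34.29444 = 63.5213650 u
The mass defect is 63.5213650 − 62.929598 = 0.5917670 u.
E_B = 0.5917670 × 931.5 = 551.231 MeV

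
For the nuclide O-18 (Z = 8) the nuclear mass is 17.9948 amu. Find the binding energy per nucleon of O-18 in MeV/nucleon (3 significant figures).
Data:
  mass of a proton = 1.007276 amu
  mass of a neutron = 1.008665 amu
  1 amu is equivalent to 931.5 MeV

7.77 MeV/nucleon

Total constituent mass: 8 × 1.007276 + 10 × 1.008665 = 18.144858 amu
Δm = 18.144858 − 17.9948 = 0.150058 amu
E_B = 0.150058 × 931.5 = 139.779 MeV
BE/A = 139.779 MeV / 18 = 7.766 MeV/nucleon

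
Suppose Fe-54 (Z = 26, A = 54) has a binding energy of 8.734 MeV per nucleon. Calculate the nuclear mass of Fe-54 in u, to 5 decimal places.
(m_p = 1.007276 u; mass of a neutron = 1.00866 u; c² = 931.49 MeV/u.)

Total binding energy = 54 × 8.734 = 471.636 MeV
Mass defect = 471.636 MeV / (931.49 MeV/u) = 0.5063243 u
Constituent mass = 26(1.007276) + 28(1.00866) = 54.431656 u
Nuclear mass = 54.431656 − 0.5063243 = 53.9253317 u ≈ 53.92533 u (to 5 decimal places)

53.92533 u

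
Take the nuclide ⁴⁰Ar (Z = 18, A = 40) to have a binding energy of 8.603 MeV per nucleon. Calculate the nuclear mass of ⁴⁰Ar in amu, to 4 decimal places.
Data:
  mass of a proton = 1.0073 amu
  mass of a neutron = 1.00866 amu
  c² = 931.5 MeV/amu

Total binding energy = 40 × 8.603 = 344.120 MeV
Mass defect = 344.120 MeV / (931.5 MeV/amu) = 0.369426 amu
Constituent mass = 18(1.0073) + 22(1.00866) = 40.32192 amu
Nuclear mass = 40.32192 − 0.369426 = 39.952494 amu ≈ 39.9525 amu (to 4 decimal places)

39.9525 amu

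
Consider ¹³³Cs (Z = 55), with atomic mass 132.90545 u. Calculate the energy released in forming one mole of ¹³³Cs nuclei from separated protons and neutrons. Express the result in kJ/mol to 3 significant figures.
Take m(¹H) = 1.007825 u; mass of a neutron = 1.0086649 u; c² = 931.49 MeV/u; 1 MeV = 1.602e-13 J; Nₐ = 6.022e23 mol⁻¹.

1.08e+11 kJ/mol

Total constituent mass: 55 × 1.007825 + 78 × 1.0086649 = 134.1062372 u
Δm = 134.1062372 − 132.90545 = 1.2007872 u
Binding energy = Δm·c² = 1.2007872 × 931.49 MeV/u = 1118.52 MeV
Per nucleus in joules: 1118.52 MeV × 1.602e-13 J/MeV = 1.7919e-10 J
Per mole: 1.7919e-10 J × 6.022e23 mol⁻¹ = 1.0791e+14 J/mol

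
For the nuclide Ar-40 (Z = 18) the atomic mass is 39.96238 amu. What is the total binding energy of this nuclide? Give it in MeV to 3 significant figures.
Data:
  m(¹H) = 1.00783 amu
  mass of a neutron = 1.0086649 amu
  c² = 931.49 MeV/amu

344 MeV

Total constituent mass: 18 × 1.00783 + 22 × 1.0086649 = 40.3315678 amu
Mass defect Δm = 40.3315678 − 39.96238 = 0.3691878 amu
Converting to energy: 0.3691878 amu × 931.49 MeV/amu = 343.895 MeV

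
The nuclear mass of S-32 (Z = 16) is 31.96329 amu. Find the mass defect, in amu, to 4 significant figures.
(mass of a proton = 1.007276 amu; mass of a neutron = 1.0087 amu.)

Total constituent mass: 16 × 1.007276 + 16 × 1.0087 = 32.255616 amu
Δm = 32.255616 − 31.96329 = 0.292326 amu

0.2923 amu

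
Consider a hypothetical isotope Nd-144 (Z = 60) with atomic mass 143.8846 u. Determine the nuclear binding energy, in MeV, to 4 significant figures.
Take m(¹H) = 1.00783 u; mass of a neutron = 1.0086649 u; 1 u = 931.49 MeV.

1223 MeV

Σm = 60·m(¹H) + 84·m_n = 60.46980 + 84.7278516 = 145.1976516 u
Δm = 145.1976516 − 143.8846 = 1.3130516 u
E_B = 1.3130516 × 931.49 = 1223.09 MeV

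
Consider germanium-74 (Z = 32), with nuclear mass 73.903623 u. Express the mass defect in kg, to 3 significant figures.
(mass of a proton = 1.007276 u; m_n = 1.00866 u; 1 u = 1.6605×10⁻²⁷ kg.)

1.15e-27 kg

Mass of separated nucleons = 32(1.007276) + 42(1.00866) = 32.232832 + 42.36372 = 74.596552 u
Δm = 74.596552 − 73.903623 = 0.692929 u
In SI units: 0.692929 u × 1.6605×10⁻²⁷ kg/u = 1.1506e-27 kg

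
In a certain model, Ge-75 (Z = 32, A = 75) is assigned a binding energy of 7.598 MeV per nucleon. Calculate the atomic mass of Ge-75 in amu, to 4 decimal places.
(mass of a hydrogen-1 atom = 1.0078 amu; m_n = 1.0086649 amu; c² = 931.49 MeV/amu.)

75.0104 amu

Total binding energy = 75 × 7.598 = 569.850 MeV
Mass defect = 569.850 MeV / (931.49 MeV/amu) = 0.611762 amu
Constituent mass = 32(1.0078) + 43(1.0086649) = 75.6221907 amu
Atomic mass = 75.6221907 − 0.611762 = 75.0104287 amu ≈ 75.0104 amu (to 4 decimal places)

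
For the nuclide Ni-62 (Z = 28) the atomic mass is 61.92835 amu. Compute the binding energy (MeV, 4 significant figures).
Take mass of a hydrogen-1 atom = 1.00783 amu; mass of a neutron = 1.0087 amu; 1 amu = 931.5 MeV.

546.5 MeV

The nucleus contains 28 protons and 62 − 28 = 34 neutrons.
Mass of separated nucleons = 28(1.00783) + 34(1.0087) = 28.21924 + 34.2958 = 62.51504 amu
Mass defect Δm = 62.51504 − 61.92835 = 0.58669 amu
Binding energy = Δm·c² = 0.58669 × 931.5 MeV/amu = 546.502 MeV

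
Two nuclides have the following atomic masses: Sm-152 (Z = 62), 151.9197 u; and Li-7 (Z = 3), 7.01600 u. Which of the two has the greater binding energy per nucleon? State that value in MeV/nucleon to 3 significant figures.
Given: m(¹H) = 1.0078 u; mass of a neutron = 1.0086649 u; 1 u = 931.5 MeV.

Sm-152; 8.23 MeV/nucleon

Sm-152: Σm = 62(1.0078) + 90(1.0086649) = 153.2634410 u; Δm = 1.3437410 u; E_B = 1251.69 MeV; E_B/A = 8.2348 MeV
Li-7: Σm = 3(1.0078) + 4(1.0086649) = 7.0580596 u; Δm = 0.0420596 u; E_B = 39.179 MeV; E_B/A = 5.597 MeV
Sm-152 has the higher binding energy per nucleon, so it is the more tightly bound nucleus.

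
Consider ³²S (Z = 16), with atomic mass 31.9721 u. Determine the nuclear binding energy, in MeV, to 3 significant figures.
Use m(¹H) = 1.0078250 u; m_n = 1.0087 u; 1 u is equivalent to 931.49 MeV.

The nucleus contains 16 protons and 32 − 16 = 16 neutrons.
Total constituent mass: 16 × 1.0078250 + 16 × 1.0087 = 32.2644000 u
Δm = 32.2644000 − 31.9721 = 0.2923000 u
Converting to energy: 0.2923000 u × 931.49 MeV/u = 272.275 MeV

272 MeV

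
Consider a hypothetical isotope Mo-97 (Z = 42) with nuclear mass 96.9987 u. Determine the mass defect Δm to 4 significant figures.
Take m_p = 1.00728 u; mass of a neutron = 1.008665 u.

With 42 protons and 55 neutrons (A = 97):
Mass of separated nucleons = 42(1.00728) + 55(1.008665) = 42.30576 + 55.476575 = 97.782335 u
The mass defect is 97.782335 − 96.9987 = 0.783635 u.

0.7836 u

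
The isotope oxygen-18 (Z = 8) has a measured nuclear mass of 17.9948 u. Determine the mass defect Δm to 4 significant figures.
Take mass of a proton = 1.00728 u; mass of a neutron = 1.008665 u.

Z = 8, so N = A − Z = 18 − 8 = 10.
Σm = 8·m_p + 10·m_n = 8.05824 + 10.086650 = 18.144890 u
The mass defect is 18.144890 − 17.9948 = 0.150090 u.

0.1501 u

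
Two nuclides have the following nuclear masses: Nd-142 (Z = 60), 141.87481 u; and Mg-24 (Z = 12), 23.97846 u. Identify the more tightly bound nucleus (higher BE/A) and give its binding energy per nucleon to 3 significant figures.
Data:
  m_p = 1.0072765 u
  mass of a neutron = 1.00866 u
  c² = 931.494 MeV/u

Nd-142; 8.34 MeV/nucleon

Nd-142: Σm = 60(1.0072765) + 82(1.00866) = 143.1467100 u; Δm = 1.2719000 u; E_B = 1184.77 MeV; E_B/A = 8.343 MeV
Mg-24: Σm = 12(1.0072765) + 12(1.00866) = 24.1912380 u; Δm = 0.2127780 u; E_B = 198.20 MeV; E_B/A = 8.258 MeV
Nd-142 has the higher binding energy per nucleon, so it is the more tightly bound nucleus.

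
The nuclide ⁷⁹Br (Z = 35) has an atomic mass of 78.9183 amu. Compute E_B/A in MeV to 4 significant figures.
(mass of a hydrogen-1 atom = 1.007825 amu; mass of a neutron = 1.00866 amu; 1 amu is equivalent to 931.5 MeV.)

8.686 MeV/nucleon

Z = 35, so N = A − Z = 79 − 35 = 44.
Mass of separated nucleons = 35(1.007825) + 44(1.00866) = 35.273875 + 44.38104 = 79.654915 amu
Δm = 79.654915 − 78.9183 = 0.736615 amu
Converting to energy: 0.736615 amu × 931.5 MeV/amu = 686.157 MeV
Per nucleon: 686.157 / 79 = 8.686 MeV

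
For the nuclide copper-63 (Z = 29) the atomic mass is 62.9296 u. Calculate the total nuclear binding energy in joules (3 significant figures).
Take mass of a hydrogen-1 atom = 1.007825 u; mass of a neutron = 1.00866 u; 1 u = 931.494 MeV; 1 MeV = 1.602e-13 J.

Σm = 29·m(¹H) + 34·m_n = 29.226925 + 34.29444 = 63.521365 u
Δm = 63.521365 − 62.9296 = 0.591765 u
Binding energy = Δm·c² = 0.591765 × 931.494 MeV/u = 551.226 MeV
In joules: 551.226 MeV × 1.602e-13 J/MeV = 8.8306e-11 J

8.83e-11 J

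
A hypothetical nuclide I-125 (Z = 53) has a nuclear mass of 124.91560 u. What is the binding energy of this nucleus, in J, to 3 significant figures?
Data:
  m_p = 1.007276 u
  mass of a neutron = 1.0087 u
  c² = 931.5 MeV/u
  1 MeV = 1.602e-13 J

1.64e-10 J

Σm = 53·m_p + 72·m_n = 53.385628 + 72.6264 = 126.012028 u
The mass defect is 126.012028 − 124.91560 = 1.096428 u.
E_B = 1.096428 × 931.5 = 1021.32 MeV
In joules: 1021.32 MeV × 1.602e-13 J/MeV = 1.6362e-10 J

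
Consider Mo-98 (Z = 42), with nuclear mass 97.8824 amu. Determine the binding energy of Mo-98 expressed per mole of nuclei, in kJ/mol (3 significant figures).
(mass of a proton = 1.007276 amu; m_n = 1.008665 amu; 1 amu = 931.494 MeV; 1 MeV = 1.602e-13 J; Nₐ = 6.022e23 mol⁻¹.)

The nucleus contains 42 protons and 98 − 42 = 56 neutrons.
Mass of separated nucleons = 42(1.007276) + 56(1.008665) = 42.305592 + 56.485240 = 98.790832 amu
Mass defect Δm = 98.790832 − 97.8824 = 0.908432 amu
E_B = 0.908432 × 931.494 = 846.199 MeV
Per nucleus in joules: 846.199 MeV × 1.602e-13 J/MeV = 1.3556e-10 J
Per mole: 1.3556e-10 J × 6.022e23 mol⁻¹ = 8.1634e+13 J/mol

8.16e+10 kJ/mol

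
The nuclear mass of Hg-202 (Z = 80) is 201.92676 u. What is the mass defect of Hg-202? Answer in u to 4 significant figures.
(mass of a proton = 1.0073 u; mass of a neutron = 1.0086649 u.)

Mass of separated nucleons = 80(1.0073) + 122(1.0086649) = 80.5840 + 123.0571178 = 203.6411178 u
Δm = 203.6411178 − 201.92676 = 1.7143578 u

1.714 u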